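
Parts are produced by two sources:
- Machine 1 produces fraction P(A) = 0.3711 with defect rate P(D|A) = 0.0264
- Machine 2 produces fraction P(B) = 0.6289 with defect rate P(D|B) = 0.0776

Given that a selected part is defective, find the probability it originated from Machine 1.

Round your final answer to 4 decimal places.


Let A = from Machine 1, D = defective

Given:
- P(A) = 0.3711, P(B) = 0.6289
- P(D|A) = 0.0264, P(D|B) = 0.0776

Step 1: Find P(D)
P(D) = P(D|A)P(A) + P(D|B)P(B)
     = 0.0264 × 0.3711 + 0.0776 × 0.6289
     = 0.00979704 + 0.04880264
     = 0.05859968

Step 2: Apply Bayes' theorem
P(A|D) = P(D|A)P(A) / P(D)
       = 0.00979704 / 0.05859968
       = 0.1672


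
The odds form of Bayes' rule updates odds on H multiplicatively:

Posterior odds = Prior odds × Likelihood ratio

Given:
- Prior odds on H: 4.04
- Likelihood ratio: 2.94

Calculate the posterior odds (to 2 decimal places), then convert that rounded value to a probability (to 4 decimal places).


Step 1: Calculate posterior odds
Posterior odds = Prior odds × LR
               = 4.04 × 2.94
               = 11.88

Step 2: Convert to probability
P(H|E) = Posterior odds / (1 + Posterior odds)
       = 11.88 / (1 + 11.88)
       = 11.88 / 12.88
       = 0.9224

The evidence increased P(H) from 0.8016 to 0.9224.


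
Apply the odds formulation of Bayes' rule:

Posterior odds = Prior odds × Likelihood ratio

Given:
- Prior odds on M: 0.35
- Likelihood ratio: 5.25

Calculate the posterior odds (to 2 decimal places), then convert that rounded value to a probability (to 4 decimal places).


Step 1: Calculate posterior odds
Posterior odds = Prior odds × LR
               = 0.35 × 5.25
               = 1.84

Step 2: Convert to probability
P(M|E) = Posterior odds / (1 + Posterior odds)
       = 1.84 / (1 + 1.84)
       = 1.84 / 2.84
       = 0.6479

The evidence increased P(M) from 0.2593 to 0.6479.


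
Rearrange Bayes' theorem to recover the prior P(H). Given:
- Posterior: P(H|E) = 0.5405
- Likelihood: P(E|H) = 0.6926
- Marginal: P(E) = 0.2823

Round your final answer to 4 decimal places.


From Bayes' theorem: P(H|E) = P(E|H) × P(H) / P(E)

Rearranging for P(H):
P(H) = P(H|E) × P(E) / P(E|H)
     = 0.5405 × 0.2823 / 0.6926
     = 0.15258315 / 0.6926
     = 0.2203


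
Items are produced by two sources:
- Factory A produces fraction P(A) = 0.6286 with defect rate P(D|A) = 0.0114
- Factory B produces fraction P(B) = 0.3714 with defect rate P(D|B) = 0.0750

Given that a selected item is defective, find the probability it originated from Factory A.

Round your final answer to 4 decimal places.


Let A = from Factory A, D = defective

Given:
- P(A) = 0.6286, P(B) = 0.3714
- P(D|A) = 0.0114, P(D|B) = 0.0750

Step 1: Find P(D)
P(D) = P(D|A)P(A) + P(D|B)P(B)
     = 0.0114 × 0.6286 + 0.0750 × 0.3714
     = 0.00716604 + 0.02785500
     = 0.03502104

Step 2: Apply Bayes' theorem
P(A|D) = P(D|A)P(A) / P(D)
       = 0.00716604 / 0.03502104
       = 0.2046


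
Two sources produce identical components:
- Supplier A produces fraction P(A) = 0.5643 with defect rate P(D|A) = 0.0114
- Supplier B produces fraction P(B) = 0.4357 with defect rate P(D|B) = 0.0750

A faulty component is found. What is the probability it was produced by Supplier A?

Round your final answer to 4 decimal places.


Let A = from Supplier A, D = faulty

Given:
- P(A) = 0.5643, P(B) = 0.4357
- P(D|A) = 0.0114, P(D|B) = 0.0750

Step 1: Find P(D)
P(D) = P(D|A)P(A) + P(D|B)P(B)
     = 0.0114 × 0.5643 + 0.0750 × 0.4357
     = 0.00643302 + 0.03267750
     = 0.03911052

Step 2: Apply Bayes' theorem
P(A|D) = P(D|A)P(A) / P(D)
       = 0.00643302 / 0.03911052
       = 0.1645


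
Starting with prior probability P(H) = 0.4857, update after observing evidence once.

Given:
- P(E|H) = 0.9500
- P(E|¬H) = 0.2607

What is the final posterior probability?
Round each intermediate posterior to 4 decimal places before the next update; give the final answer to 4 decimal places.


Sequential Bayesian updating:

Initial prior: P(H) = 0.4857

Update 1:
  P(E) = 0.9500 × 0.4857 + 0.2607 × 0.5143 = 0.46141500 + 0.13407801 = 0.59549301
  P(H|E) = 0.46141500 / 0.59549301 = 0.7748

Final posterior: 0.7748


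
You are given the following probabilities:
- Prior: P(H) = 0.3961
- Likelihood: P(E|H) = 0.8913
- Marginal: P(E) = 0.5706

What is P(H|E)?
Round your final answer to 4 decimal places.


Using Bayes' theorem:

P(H|E) = P(E|H) × P(H) / P(E)
       = 0.8913 × 0.3961 / 0.5706
       = 0.35304393 / 0.5706
       = 0.6187

The evidence strengthens our belief in H.
Prior: 0.3961 → Posterior: 0.6187


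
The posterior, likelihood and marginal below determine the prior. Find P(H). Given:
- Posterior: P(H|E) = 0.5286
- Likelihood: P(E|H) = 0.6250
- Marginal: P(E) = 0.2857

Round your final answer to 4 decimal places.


From Bayes' theorem: P(H|E) = P(E|H) × P(H) / P(E)

Rearranging for P(H):
P(H) = P(H|E) × P(E) / P(E|H)
     = 0.5286 × 0.2857 / 0.6250
     = 0.15102102 / 0.6250
     = 0.2416


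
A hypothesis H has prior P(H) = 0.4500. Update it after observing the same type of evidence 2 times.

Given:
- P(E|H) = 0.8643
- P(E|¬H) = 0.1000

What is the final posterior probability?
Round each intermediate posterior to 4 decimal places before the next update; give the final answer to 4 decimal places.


Sequential Bayesian updating:

Initial prior: P(H) = 0.4500

Update 1:
  P(E) = 0.8643 × 0.4500 + 0.1000 × 0.5500 = 0.38893500 + 0.05500000 = 0.44393500
  P(H|E) = 0.38893500 / 0.44393500 = 0.8761

Update 2:
  P(E) = 0.8643 × 0.8761 + 0.1000 × 0.1239 = 0.75721323 + 0.01239000 = 0.76960323
  P(H|E) = 0.75721323 / 0.76960323 = 0.9839

Final posterior: 0.9839


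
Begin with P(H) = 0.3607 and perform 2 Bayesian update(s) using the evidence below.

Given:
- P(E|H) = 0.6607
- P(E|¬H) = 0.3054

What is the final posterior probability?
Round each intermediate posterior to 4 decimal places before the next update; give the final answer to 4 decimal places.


Sequential Bayesian updating:

Initial prior: P(H) = 0.3607

Update 1:
  P(E) = 0.6607 × 0.3607 + 0.3054 × 0.6393 = 0.23831449 + 0.19524222 = 0.43355671
  P(H|E) = 0.23831449 / 0.43355671 = 0.5497

Update 2:
  P(E) = 0.6607 × 0.5497 + 0.3054 × 0.4503 = 0.36318679 + 0.13752162 = 0.50070841
  P(H|E) = 0.36318679 / 0.50070841 = 0.7253

Final posterior: 0.7253


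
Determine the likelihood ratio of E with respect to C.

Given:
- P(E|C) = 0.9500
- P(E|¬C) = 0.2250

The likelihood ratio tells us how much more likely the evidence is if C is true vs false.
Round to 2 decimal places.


Likelihood Ratio (LR) = P(E|C) / P(E|¬C)

LR = 0.9500 / 0.2250
   = 4.22

The evidence is 4.22 times more likely if C is true than if C is false.
LR > 1, so observing E raises the odds in favor of C.


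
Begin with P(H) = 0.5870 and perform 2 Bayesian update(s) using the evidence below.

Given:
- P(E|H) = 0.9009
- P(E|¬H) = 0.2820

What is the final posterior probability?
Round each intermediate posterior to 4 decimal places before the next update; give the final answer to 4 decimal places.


Sequential Bayesian updating:

Initial prior: P(H) = 0.5870

Update 1:
  P(E) = 0.9009 × 0.5870 + 0.2820 × 0.4130 = 0.52882830 + 0.11646600 = 0.64529430
  P(H|E) = 0.52882830 / 0.64529430 = 0.8195

Update 2:
  P(E) = 0.9009 × 0.8195 + 0.2820 × 0.1805 = 0.73828755 + 0.05090100 = 0.78918855
  P(H|E) = 0.73828755 / 0.78918855 = 0.9355

Final posterior: 0.9355


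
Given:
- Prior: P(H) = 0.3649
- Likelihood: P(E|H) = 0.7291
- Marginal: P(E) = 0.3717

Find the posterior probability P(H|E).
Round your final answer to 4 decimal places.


Using Bayes' theorem:

P(H|E) = P(E|H) × P(H) / P(E)
       = 0.7291 × 0.3649 / 0.3717
       = 0.26604859 / 0.3717
       = 0.7158

The evidence strengthens our belief in H.
Prior: 0.3649 → Posterior: 0.7158


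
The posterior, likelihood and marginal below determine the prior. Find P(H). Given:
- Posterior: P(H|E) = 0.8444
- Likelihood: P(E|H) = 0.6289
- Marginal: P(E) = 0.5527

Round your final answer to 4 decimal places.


From Bayes' theorem: P(H|E) = P(E|H) × P(H) / P(E)

Rearranging for P(H):
P(H) = P(H|E) × P(E) / P(E|H)
     = 0.8444 × 0.5527 / 0.6289
     = 0.46669988 / 0.6289
     = 0.7421


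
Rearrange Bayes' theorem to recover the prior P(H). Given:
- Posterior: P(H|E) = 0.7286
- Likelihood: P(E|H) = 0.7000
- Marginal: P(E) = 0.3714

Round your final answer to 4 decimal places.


From Bayes' theorem: P(H|E) = P(E|H) × P(H) / P(E)

Rearranging for P(H):
P(H) = P(H|E) × P(E) / P(E|H)
     = 0.7286 × 0.3714 / 0.7000
     = 0.27060204 / 0.7000
     = 0.3866


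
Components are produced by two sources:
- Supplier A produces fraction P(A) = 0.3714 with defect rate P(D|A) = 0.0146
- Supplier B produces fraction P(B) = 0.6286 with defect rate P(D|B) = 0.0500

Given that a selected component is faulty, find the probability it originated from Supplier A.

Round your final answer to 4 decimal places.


Let A = from Supplier A, D = faulty

Given:
- P(A) = 0.3714, P(B) = 0.6286
- P(D|A) = 0.0146, P(D|B) = 0.0500

Step 1: Find P(D)
P(D) = P(D|A)P(A) + P(D|B)P(B)
     = 0.0146 × 0.3714 + 0.0500 × 0.6286
     = 0.00542244 + 0.03143000
     = 0.03685244

Step 2: Apply Bayes' theorem
P(A|D) = P(D|A)P(A) / P(D)
       = 0.00542244 / 0.03685244
       = 0.1471


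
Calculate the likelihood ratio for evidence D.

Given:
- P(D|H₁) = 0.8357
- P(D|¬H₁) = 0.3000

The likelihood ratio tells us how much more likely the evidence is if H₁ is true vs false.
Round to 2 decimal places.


Likelihood Ratio (LR) = P(D|H₁) / P(D|¬H₁)

LR = 0.8357 / 0.3000
   = 2.79

The evidence is 2.79 times more likely if H₁ is true than if H₁ is false.
Because LR exceeds 1, D is evidence for H₁.


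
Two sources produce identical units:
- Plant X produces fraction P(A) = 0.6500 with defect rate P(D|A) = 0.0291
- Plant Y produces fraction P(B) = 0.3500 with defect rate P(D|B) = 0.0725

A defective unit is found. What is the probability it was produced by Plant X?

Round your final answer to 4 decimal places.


Let A = from Plant X, D = defective

Given:
- P(A) = 0.6500, P(B) = 0.3500
- P(D|A) = 0.0291, P(D|B) = 0.0725

Step 1: Find P(D)
P(D) = P(D|A)P(A) + P(D|B)P(B)
     = 0.0291 × 0.6500 + 0.0725 × 0.3500
     = 0.01891500 + 0.02537500
     = 0.04429000

Step 2: Apply Bayes' theorem
P(A|D) = P(D|A)P(A) / P(D)
       = 0.01891500 / 0.04429000
       = 0.4271


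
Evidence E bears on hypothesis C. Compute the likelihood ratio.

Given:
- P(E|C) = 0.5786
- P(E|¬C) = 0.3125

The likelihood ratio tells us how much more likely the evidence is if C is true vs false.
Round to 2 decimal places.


Likelihood Ratio (LR) = P(E|C) / P(E|¬C)

LR = 0.5786 / 0.3125
   = 1.85

The evidence is 1.85 times more likely if C is true than if C is false.
Since LR > 1, the evidence supports C over ¬C.


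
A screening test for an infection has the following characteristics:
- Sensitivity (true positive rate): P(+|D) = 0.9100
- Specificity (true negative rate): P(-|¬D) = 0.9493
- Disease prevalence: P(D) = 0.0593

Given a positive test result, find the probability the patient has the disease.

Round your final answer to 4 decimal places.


Let D = has disease, + = positive test

Given:
- P(D) = 0.0593 (prevalence)
- P(+|D) = 0.9100 (sensitivity)
- P(-|¬D) = 0.9493 (specificity)
- P(+|¬D) = 0.0507 (false positive rate = 1 - specificity)

Step 1: Find P(+)
P(+) = P(+|D)P(D) + P(+|¬D)P(¬D)
     = 0.9100 × 0.0593 + 0.0507 × 0.9407
     = 0.05396300 + 0.04769349
     = 0.10165649

Step 2: Apply Bayes' theorem for P(D|+)
P(D|+) = P(+|D)P(D) / P(+)
       = 0.05396300 / 0.10165649
       = 0.5308


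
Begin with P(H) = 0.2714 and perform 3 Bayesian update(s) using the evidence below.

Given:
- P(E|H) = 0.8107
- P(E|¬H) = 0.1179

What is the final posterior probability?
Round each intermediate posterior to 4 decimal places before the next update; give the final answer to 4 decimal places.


Sequential Bayesian updating:

Initial prior: P(H) = 0.2714

Update 1:
  P(E) = 0.8107 × 0.2714 + 0.1179 × 0.7286 = 0.22002398 + 0.08590194 = 0.30592592
  P(H|E) = 0.22002398 / 0.30592592 = 0.7192

Update 2:
  P(E) = 0.8107 × 0.7192 + 0.1179 × 0.2808 = 0.58305544 + 0.03310632 = 0.61616176
  P(H|E) = 0.58305544 / 0.61616176 = 0.9463

Update 3:
  P(E) = 0.8107 × 0.9463 + 0.1179 × 0.0537 = 0.76716541 + 0.00633123 = 0.77349664
  P(H|E) = 0.76716541 / 0.77349664 = 0.9918

Final posterior: 0.9918


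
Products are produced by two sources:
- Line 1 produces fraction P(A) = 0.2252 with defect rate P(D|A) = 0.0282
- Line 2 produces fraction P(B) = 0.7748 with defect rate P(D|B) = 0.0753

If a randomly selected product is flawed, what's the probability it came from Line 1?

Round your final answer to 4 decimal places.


Let A = from Line 1, D = flawed

Given:
- P(A) = 0.2252, P(B) = 0.7748
- P(D|A) = 0.0282, P(D|B) = 0.0753

Step 1: Find P(D)
P(D) = P(D|A)P(A) + P(D|B)P(B)
     = 0.0282 × 0.2252 + 0.0753 × 0.7748
     = 0.00635064 + 0.05834244
     = 0.06469308

Step 2: Apply Bayes' theorem
P(A|D) = P(D|A)P(A) / P(D)
       = 0.00635064 / 0.06469308
       = 0.0982


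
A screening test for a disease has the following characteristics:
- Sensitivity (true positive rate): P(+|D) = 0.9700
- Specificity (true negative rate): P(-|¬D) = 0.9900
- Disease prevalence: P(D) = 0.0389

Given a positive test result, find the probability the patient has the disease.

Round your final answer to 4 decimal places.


Let D = has disease, + = positive test

Given:
- P(D) = 0.0389 (prevalence)
- P(+|D) = 0.9700 (sensitivity)
- P(-|¬D) = 0.9900 (specificity)
- P(+|¬D) = 0.0100 (false positive rate = 1 - specificity)

Step 1: Find P(+)
P(+) = P(+|D)P(D) + P(+|¬D)P(¬D)
     = 0.9700 × 0.0389 + 0.0100 × 0.9611
     = 0.03773300 + 0.00961100
     = 0.04734400

Step 2: Apply Bayes' theorem for P(D|+)
P(D|+) = P(+|D)P(D) / P(+)
       = 0.03773300 / 0.04734400
       = 0.7970


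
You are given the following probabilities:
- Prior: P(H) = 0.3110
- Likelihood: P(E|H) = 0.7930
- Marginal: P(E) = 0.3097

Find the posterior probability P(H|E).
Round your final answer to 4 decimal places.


Using Bayes' theorem:

P(H|E) = P(E|H) × P(H) / P(E)
       = 0.7930 × 0.3110 / 0.3097
       = 0.24662300 / 0.3097
       = 0.7963

The evidence strengthens our belief in H.
Prior: 0.3110 → Posterior: 0.7963


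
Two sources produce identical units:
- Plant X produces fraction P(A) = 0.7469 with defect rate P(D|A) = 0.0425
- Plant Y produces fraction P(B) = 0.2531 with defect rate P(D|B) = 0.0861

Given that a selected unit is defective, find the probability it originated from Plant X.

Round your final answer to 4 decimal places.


Let A = from Plant X, D = defective

Given:
- P(A) = 0.7469, P(B) = 0.2531
- P(D|A) = 0.0425, P(D|B) = 0.0861

Step 1: Find P(D)
P(D) = P(D|A)P(A) + P(D|B)P(B)
     = 0.0425 × 0.7469 + 0.0861 × 0.2531
     = 0.03174325 + 0.02179191
     = 0.05353516

Step 2: Apply Bayes' theorem
P(A|D) = P(D|A)P(A) / P(D)
       = 0.03174325 / 0.05353516
       = 0.5929


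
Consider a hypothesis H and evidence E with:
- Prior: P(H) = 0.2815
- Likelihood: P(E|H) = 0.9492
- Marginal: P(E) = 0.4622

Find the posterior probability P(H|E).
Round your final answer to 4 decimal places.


Using Bayes' theorem:

P(H|E) = P(E|H) × P(H) / P(E)
       = 0.9492 × 0.2815 / 0.4622
       = 0.26719980 / 0.4622
       = 0.5781

The evidence strengthens our belief in H.
Prior: 0.2815 → Posterior: 0.5781


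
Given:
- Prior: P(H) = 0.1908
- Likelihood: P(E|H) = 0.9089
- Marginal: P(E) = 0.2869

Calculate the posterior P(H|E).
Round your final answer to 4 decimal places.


Using Bayes' theorem:

P(H|E) = P(E|H) × P(H) / P(E)
       = 0.9089 × 0.1908 / 0.2869
       = 0.17341812 / 0.2869
       = 0.6045

The evidence strengthens our belief in H.
Prior: 0.1908 → Posterior: 0.6045


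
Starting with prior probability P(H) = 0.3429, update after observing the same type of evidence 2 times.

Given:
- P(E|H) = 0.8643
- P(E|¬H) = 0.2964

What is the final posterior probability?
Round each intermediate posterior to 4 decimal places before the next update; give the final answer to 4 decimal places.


Sequential Bayesian updating:

Initial prior: P(H) = 0.3429

Update 1:
  P(E) = 0.8643 × 0.3429 + 0.2964 × 0.6571 = 0.29636847 + 0.19476444 = 0.49113291
  P(H|E) = 0.29636847 / 0.49113291 = 0.6034

Update 2:
  P(E) = 0.8643 × 0.6034 + 0.2964 × 0.3966 = 0.52151862 + 0.11755224 = 0.63907086
  P(H|E) = 0.52151862 / 0.63907086 = 0.8161

Final posterior: 0.8161


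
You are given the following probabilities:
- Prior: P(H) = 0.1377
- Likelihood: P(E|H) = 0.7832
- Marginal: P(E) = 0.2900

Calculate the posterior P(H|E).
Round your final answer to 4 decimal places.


Using Bayes' theorem:

P(H|E) = P(E|H) × P(H) / P(E)
       = 0.7832 × 0.1377 / 0.2900
       = 0.10784664 / 0.2900
       = 0.3719

The evidence strengthens our belief in H.
Prior: 0.1377 → Posterior: 0.3719


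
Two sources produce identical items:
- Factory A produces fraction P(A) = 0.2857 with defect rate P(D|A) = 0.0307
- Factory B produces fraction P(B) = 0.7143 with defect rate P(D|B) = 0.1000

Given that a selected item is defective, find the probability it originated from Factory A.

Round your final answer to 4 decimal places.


Let A = from Factory A, D = defective

Given:
- P(A) = 0.2857, P(B) = 0.7143
- P(D|A) = 0.0307, P(D|B) = 0.1000

Step 1: Find P(D)
P(D) = P(D|A)P(A) + P(D|B)P(B)
     = 0.0307 × 0.2857 + 0.1000 × 0.7143
     = 0.00877099 + 0.07143000
     = 0.08020099

Step 2: Apply Bayes' theorem
P(A|D) = P(D|A)P(A) / P(D)
       = 0.00877099 / 0.08020099
       = 0.1094


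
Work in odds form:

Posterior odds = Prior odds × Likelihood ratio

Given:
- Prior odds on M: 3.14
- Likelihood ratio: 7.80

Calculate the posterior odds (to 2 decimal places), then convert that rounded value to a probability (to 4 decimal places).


Step 1: Calculate posterior odds
Posterior odds = Prior odds × LR
               = 3.14 × 7.80
               = 24.49

Step 2: Convert to probability
P(M|E) = Posterior odds / (1 + Posterior odds)
       = 24.49 / (1 + 24.49)
       = 24.49 / 25.49
       = 0.9608

The evidence increased P(M) from 0.7585 to 0.9608.


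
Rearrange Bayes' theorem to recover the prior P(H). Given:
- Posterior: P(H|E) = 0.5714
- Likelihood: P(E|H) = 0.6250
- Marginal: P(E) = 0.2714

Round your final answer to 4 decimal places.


From Bayes' theorem: P(H|E) = P(E|H) × P(H) / P(E)

Rearranging for P(H):
P(H) = P(H|E) × P(E) / P(E|H)
     = 0.5714 × 0.2714 / 0.6250
     = 0.15507796 / 0.6250
     = 0.2481


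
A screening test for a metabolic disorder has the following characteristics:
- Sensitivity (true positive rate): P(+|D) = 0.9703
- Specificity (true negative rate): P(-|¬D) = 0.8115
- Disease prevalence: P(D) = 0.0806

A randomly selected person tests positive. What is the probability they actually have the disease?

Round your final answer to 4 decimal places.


Let D = has disease, + = positive test

Given:
- P(D) = 0.0806 (prevalence)
- P(+|D) = 0.9703 (sensitivity)
- P(-|¬D) = 0.8115 (specificity)
- P(+|¬D) = 0.1885 (false positive rate = 1 - specificity)

Step 1: Find P(+)
P(+) = P(+|D)P(D) + P(+|¬D)P(¬D)
     = 0.9703 × 0.0806 + 0.1885 × 0.9194
     = 0.07820618 + 0.17330690
     = 0.25151308

Step 2: Apply Bayes' theorem for P(D|+)
P(D|+) = P(+|D)P(D) / P(+)
       = 0.07820618 / 0.25151308
       = 0.3109


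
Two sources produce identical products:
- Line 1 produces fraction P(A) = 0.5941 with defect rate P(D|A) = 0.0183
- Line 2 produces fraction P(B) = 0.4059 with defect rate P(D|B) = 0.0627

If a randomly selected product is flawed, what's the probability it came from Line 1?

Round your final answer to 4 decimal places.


Let A = from Line 1, D = flawed

Given:
- P(A) = 0.5941, P(B) = 0.4059
- P(D|A) = 0.0183, P(D|B) = 0.0627

Step 1: Find P(D)
P(D) = P(D|A)P(A) + P(D|B)P(B)
     = 0.0183 × 0.5941 + 0.0627 × 0.4059
     = 0.01087203 + 0.02544993
     = 0.03632196

Step 2: Apply Bayes' theorem
P(A|D) = P(D|A)P(A) / P(D)
       = 0.01087203 / 0.03632196
       = 0.2993


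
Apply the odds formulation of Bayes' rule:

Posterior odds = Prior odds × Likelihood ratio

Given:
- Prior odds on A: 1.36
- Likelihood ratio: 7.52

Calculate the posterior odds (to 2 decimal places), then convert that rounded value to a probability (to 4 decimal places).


Step 1: Calculate posterior odds
Posterior odds = Prior odds × LR
               = 1.36 × 7.52
               = 10.23

Step 2: Convert to probability
P(A|E) = Posterior odds / (1 + Posterior odds)
       = 10.23 / (1 + 10.23)
       = 10.23 / 11.23
       = 0.9110

The evidence increased P(A) from 0.5763 to 0.9110.


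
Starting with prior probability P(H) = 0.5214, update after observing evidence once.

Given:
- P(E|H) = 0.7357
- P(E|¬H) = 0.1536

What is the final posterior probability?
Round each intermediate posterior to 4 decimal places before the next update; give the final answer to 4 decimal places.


Sequential Bayesian updating:

Initial prior: P(H) = 0.5214

Update 1:
  P(E) = 0.7357 × 0.5214 + 0.1536 × 0.4786 = 0.38359398 + 0.07351296 = 0.45710694
  P(H|E) = 0.38359398 / 0.45710694 = 0.8392

Final posterior: 0.8392


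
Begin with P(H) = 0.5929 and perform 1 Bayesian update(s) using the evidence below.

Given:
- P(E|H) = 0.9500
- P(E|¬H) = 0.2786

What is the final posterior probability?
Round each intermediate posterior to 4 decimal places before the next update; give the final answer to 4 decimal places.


Sequential Bayesian updating:

Initial prior: P(H) = 0.5929

Update 1:
  P(E) = 0.9500 × 0.5929 + 0.2786 × 0.4071 = 0.56325500 + 0.11341806 = 0.67667306
  P(H|E) = 0.56325500 / 0.67667306 = 0.8324

Final posterior: 0.8324


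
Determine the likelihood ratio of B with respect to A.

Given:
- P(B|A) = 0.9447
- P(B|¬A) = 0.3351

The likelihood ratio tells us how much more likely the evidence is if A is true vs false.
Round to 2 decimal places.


Likelihood Ratio (LR) = P(B|A) / P(B|¬A)

LR = 0.9447 / 0.3351
   = 2.82

The evidence is 2.82 times more likely if A is true than if A is false.
Since LR > 1, the evidence supports A over ¬A.


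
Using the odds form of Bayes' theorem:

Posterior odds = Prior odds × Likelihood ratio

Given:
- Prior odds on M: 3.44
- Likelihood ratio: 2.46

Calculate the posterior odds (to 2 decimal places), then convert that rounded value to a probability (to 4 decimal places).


Step 1: Calculate posterior odds
Posterior odds = Prior odds × LR
               = 3.44 × 2.46
               = 8.46

Step 2: Convert to probability
P(M|E) = Posterior odds / (1 + Posterior odds)
       = 8.46 / (1 + 8.46)
       = 8.46 / 9.46
       = 0.8943

The evidence increased P(M) from 0.7748 to 0.8943.


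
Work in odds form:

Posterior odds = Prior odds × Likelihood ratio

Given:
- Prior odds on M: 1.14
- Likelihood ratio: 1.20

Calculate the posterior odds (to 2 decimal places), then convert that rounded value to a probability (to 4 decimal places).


Step 1: Calculate posterior odds
Posterior odds = Prior odds × LR
               = 1.14 × 1.20
               = 1.37

Step 2: Convert to probability
P(M|E) = Posterior odds / (1 + Posterior odds)
       = 1.37 / (1 + 1.37)
       = 1.37 / 2.37
       = 0.5781

The evidence increased P(M) from 0.5327 to 0.5781.


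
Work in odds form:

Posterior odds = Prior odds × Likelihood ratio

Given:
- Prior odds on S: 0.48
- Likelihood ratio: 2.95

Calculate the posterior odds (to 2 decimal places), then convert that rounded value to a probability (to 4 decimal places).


Step 1: Calculate posterior odds
Posterior odds = Prior odds × LR
               = 0.48 × 2.95
               = 1.42

Step 2: Convert to probability
P(S|E) = Posterior odds / (1 + Posterior odds)
       = 1.42 / (1 + 1.42)
       = 1.42 / 2.42
       = 0.5868

The evidence increased P(S) from 0.3243 to 0.5868.


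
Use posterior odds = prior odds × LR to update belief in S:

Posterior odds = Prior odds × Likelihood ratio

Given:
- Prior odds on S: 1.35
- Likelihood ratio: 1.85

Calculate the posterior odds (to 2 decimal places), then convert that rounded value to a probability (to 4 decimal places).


Step 1: Calculate posterior odds
Posterior odds = Prior odds × LR
               = 1.35 × 1.85
               = 2.50

Step 2: Convert to probability
P(S|E) = Posterior odds / (1 + Posterior odds)
       = 2.50 / (1 + 2.50)
       = 2.50 / 3.50
       = 0.7143

The evidence increased P(S) from 0.5745 to 0.7143.


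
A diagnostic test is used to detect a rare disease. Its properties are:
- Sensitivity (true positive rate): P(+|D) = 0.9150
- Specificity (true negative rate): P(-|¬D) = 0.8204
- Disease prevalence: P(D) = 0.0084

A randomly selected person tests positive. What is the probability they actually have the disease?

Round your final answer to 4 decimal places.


Let D = has disease, + = positive test

Given:
- P(D) = 0.0084 (prevalence)
- P(+|D) = 0.9150 (sensitivity)
- P(-|¬D) = 0.8204 (specificity)
- P(+|¬D) = 0.1796 (false positive rate = 1 - specificity)

Step 1: Find P(+)
P(+) = P(+|D)P(D) + P(+|¬D)P(¬D)
     = 0.9150 × 0.0084 + 0.1796 × 0.9916
     = 0.00768600 + 0.17809136
     = 0.18577736

Step 2: Apply Bayes' theorem for P(D|+)
P(D|+) = P(+|D)P(D) / P(+)
       = 0.00768600 / 0.18577736
       = 0.0414


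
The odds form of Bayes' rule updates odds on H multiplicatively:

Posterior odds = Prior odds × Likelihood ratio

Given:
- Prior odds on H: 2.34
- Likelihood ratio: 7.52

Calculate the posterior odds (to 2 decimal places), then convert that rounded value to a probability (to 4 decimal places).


Step 1: Calculate posterior odds
Posterior odds = Prior odds × LR
               = 2.34 × 7.52
               = 17.60

Step 2: Convert to probability
P(H|E) = Posterior odds / (1 + Posterior odds)
       = 17.60 / (1 + 17.60)
       = 17.60 / 18.60
       = 0.9462

The evidence increased P(H) from 0.7006 to 0.9462.


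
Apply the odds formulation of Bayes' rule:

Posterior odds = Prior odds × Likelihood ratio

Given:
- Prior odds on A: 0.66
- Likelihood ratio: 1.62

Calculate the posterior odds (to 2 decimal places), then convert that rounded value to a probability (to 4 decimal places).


Step 1: Calculate posterior odds
Posterior odds = Prior odds × LR
               = 0.66 × 1.62
               = 1.07

Step 2: Convert to probability
P(A|E) = Posterior odds / (1 + Posterior odds)
       = 1.07 / (1 + 1.07)
       = 1.07 / 2.07
       = 0.5169

The evidence increased P(A) from 0.3976 to 0.5169.


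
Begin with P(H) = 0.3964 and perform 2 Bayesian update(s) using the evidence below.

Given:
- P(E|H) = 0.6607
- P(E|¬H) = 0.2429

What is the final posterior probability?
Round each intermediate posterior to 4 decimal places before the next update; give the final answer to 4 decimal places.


Sequential Bayesian updating:

Initial prior: P(H) = 0.3964

Update 1:
  P(E) = 0.6607 × 0.3964 + 0.2429 × 0.6036 = 0.26190148 + 0.14661444 = 0.40851592
  P(H|E) = 0.26190148 / 0.40851592 = 0.6411

Update 2:
  P(E) = 0.6607 × 0.6411 + 0.2429 × 0.3589 = 0.42357477 + 0.08717681 = 0.51075158
  P(H|E) = 0.42357477 / 0.51075158 = 0.8293

Final posterior: 0.8293


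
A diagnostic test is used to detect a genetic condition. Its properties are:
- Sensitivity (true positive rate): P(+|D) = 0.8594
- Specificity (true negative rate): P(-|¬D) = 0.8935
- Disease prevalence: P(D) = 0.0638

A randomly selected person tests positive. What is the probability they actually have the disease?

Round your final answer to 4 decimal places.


Let D = has disease, + = positive test

Given:
- P(D) = 0.0638 (prevalence)
- P(+|D) = 0.8594 (sensitivity)
- P(-|¬D) = 0.8935 (specificity)
- P(+|¬D) = 0.1065 (false positive rate = 1 - specificity)

Step 1: Find P(+)
P(+) = P(+|D)P(D) + P(+|¬D)P(¬D)
     = 0.8594 × 0.0638 + 0.1065 × 0.9362
     = 0.05482972 + 0.09970530
     = 0.15453502

Step 2: Apply Bayes' theorem for P(D|+)
P(D|+) = P(+|D)P(D) / P(+)
       = 0.05482972 / 0.15453502
       = 0.3548


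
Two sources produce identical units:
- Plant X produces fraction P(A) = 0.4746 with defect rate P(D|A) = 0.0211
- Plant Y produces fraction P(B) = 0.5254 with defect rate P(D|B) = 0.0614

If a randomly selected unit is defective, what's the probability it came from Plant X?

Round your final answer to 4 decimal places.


Let A = from Plant X, D = defective

Given:
- P(A) = 0.4746, P(B) = 0.5254
- P(D|A) = 0.0211, P(D|B) = 0.0614

Step 1: Find P(D)
P(D) = P(D|A)P(A) + P(D|B)P(B)
     = 0.0211 × 0.4746 + 0.0614 × 0.5254
     = 0.01001406 + 0.03225956
     = 0.04227362

Step 2: Apply Bayes' theorem
P(A|D) = P(D|A)P(A) / P(D)
       = 0.01001406 / 0.04227362
       = 0.2369


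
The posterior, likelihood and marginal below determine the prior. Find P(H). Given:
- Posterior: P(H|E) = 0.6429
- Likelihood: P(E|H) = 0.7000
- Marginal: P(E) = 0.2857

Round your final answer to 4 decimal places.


From Bayes' theorem: P(H|E) = P(E|H) × P(H) / P(E)

Rearranging for P(H):
P(H) = P(H|E) × P(E) / P(E|H)
     = 0.6429 × 0.2857 / 0.7000
     = 0.18367653 / 0.7000
     = 0.2624


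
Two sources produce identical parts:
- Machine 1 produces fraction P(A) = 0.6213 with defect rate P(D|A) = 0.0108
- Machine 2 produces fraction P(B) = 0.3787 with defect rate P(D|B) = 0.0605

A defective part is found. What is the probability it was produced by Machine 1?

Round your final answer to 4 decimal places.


Let A = from Machine 1, D = defective

Given:
- P(A) = 0.6213, P(B) = 0.3787
- P(D|A) = 0.0108, P(D|B) = 0.0605

Step 1: Find P(D)
P(D) = P(D|A)P(A) + P(D|B)P(B)
     = 0.0108 × 0.6213 + 0.0605 × 0.3787
     = 0.00671004 + 0.02291135
     = 0.02962139

Step 2: Apply Bayes' theorem
P(A|D) = P(D|A)P(A) / P(D)
       = 0.00671004 / 0.02962139
       = 0.2265


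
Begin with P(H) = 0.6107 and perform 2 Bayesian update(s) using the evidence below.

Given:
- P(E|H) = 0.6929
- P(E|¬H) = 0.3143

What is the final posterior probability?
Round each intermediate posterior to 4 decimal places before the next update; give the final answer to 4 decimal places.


Sequential Bayesian updating:

Initial prior: P(H) = 0.6107

Update 1:
  P(E) = 0.6929 × 0.6107 + 0.3143 × 0.3893 = 0.42315403 + 0.12235699 = 0.54551102
  P(H|E) = 0.42315403 / 0.54551102 = 0.7757

Update 2:
  P(E) = 0.6929 × 0.7757 + 0.3143 × 0.2243 = 0.53748253 + 0.07049749 = 0.60798002
  P(H|E) = 0.53748253 / 0.60798002 = 0.8840

Final posterior: 0.8840


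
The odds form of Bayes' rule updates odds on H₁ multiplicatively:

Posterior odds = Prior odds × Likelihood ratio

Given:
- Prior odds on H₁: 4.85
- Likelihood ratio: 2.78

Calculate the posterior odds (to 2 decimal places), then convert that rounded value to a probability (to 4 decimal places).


Step 1: Calculate posterior odds
Posterior odds = Prior odds × LR
               = 4.85 × 2.78
               = 13.48

Step 2: Convert to probability
P(H₁|E) = Posterior odds / (1 + Posterior odds)
       = 13.48 / (1 + 13.48)
       = 13.48 / 14.48
       = 0.9309

The evidence increased P(H₁) from 0.8291 to 0.9309.


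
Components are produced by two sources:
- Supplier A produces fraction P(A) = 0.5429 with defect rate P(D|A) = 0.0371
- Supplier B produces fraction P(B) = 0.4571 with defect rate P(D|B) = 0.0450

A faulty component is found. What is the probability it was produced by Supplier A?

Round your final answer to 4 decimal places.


Let A = from Supplier A, D = faulty

Given:
- P(A) = 0.5429, P(B) = 0.4571
- P(D|A) = 0.0371, P(D|B) = 0.0450

Step 1: Find P(D)
P(D) = P(D|A)P(A) + P(D|B)P(B)
     = 0.0371 × 0.5429 + 0.0450 × 0.4571
     = 0.02014159 + 0.02056950
     = 0.04071109

Step 2: Apply Bayes' theorem
P(A|D) = P(D|A)P(A) / P(D)
       = 0.02014159 / 0.04071109
       = 0.4947


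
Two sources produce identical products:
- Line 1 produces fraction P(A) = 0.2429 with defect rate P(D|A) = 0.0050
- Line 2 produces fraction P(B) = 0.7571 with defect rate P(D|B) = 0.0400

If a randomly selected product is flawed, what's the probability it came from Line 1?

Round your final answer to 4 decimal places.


Let A = from Line 1, D = flawed

Given:
- P(A) = 0.2429, P(B) = 0.7571
- P(D|A) = 0.0050, P(D|B) = 0.0400

Step 1: Find P(D)
P(D) = P(D|A)P(A) + P(D|B)P(B)
     = 0.0050 × 0.2429 + 0.0400 × 0.7571
     = 0.00121450 + 0.03028400
     = 0.03149850

Step 2: Apply Bayes' theorem
P(A|D) = P(D|A)P(A) / P(D)
       = 0.00121450 / 0.03149850
       = 0.0386


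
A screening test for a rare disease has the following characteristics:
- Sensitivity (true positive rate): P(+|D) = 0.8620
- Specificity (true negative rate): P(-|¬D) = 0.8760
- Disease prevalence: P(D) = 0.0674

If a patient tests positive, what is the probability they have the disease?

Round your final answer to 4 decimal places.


Let D = has disease, + = positive test

Given:
- P(D) = 0.0674 (prevalence)
- P(+|D) = 0.8620 (sensitivity)
- P(-|¬D) = 0.8760 (specificity)
- P(+|¬D) = 0.1240 (false positive rate = 1 - specificity)

Step 1: Find P(+)
P(+) = P(+|D)P(D) + P(+|¬D)P(¬D)
     = 0.8620 × 0.0674 + 0.1240 × 0.9326
     = 0.05809880 + 0.11564240
     = 0.17374120

Step 2: Apply Bayes' theorem for P(D|+)
P(D|+) = P(+|D)P(D) / P(+)
       = 0.05809880 / 0.17374120
       = 0.3344


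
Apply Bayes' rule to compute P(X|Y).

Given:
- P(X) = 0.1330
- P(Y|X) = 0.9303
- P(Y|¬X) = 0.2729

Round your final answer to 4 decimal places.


Bayes' theorem: P(X|Y) = P(Y|X) × P(X) / P(Y)

Step 1: Calculate P(Y) using law of total probability
P(Y) = P(Y|X)P(X) + P(Y|¬X)P(¬X)
     = 0.9303 × 0.1330 + 0.2729 × 0.8670
     = 0.12372990 + 0.23660430
     = 0.36033420

Step 2: Apply Bayes' theorem
P(X|Y) = P(Y|X) × P(X) / P(Y)
       = 0.12372990 / 0.36033420
       = 0.3434


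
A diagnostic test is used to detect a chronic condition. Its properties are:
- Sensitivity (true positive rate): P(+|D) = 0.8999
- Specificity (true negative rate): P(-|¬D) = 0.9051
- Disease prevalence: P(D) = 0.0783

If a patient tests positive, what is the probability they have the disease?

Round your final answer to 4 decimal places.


Let D = has disease, + = positive test

Given:
- P(D) = 0.0783 (prevalence)
- P(+|D) = 0.8999 (sensitivity)
- P(-|¬D) = 0.9051 (specificity)
- P(+|¬D) = 0.0949 (false positive rate = 1 - specificity)

Step 1: Find P(+)
P(+) = P(+|D)P(D) + P(+|¬D)P(¬D)
     = 0.8999 × 0.0783 + 0.0949 × 0.9217
     = 0.07046217 + 0.08746933
     = 0.15793150

Step 2: Apply Bayes' theorem for P(D|+)
P(D|+) = P(+|D)P(D) / P(+)
       = 0.07046217 / 0.15793150
       = 0.4462


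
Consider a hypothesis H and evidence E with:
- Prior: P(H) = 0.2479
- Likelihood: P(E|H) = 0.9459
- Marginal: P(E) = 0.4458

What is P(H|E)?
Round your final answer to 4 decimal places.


Using Bayes' theorem:

P(H|E) = P(E|H) × P(H) / P(E)
       = 0.9459 × 0.2479 / 0.4458
       = 0.23448861 / 0.4458
       = 0.5260

The evidence strengthens our belief in H.
Prior: 0.2479 → Posterior: 0.5260


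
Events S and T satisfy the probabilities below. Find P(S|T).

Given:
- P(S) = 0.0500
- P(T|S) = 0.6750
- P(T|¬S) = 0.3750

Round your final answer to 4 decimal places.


Bayes' theorem: P(S|T) = P(T|S) × P(S) / P(T)

Step 1: Calculate P(T) using law of total probability
P(T) = P(T|S)P(S) + P(T|¬S)P(¬S)
     = 0.6750 × 0.0500 + 0.3750 × 0.9500
     = 0.03375000 + 0.35625000
     = 0.39000000

Step 2: Apply Bayes' theorem
P(S|T) = P(T|S) × P(S) / P(T)
       = 0.03375000 / 0.39000000
       = 0.0865


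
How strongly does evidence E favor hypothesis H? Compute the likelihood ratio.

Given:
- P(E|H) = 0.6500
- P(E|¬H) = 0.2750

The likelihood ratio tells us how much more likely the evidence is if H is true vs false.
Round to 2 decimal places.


Likelihood Ratio (LR) = P(E|H) / P(E|¬H)

LR = 0.6500 / 0.2750
   = 2.36

The evidence is 2.36 times more likely if H is true than if H is false.
LR > 1, so observing E raises the odds in favor of H.


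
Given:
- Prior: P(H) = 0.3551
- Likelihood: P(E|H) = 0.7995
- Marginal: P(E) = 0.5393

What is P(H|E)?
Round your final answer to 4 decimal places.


Using Bayes' theorem:

P(H|E) = P(E|H) × P(H) / P(E)
       = 0.7995 × 0.3551 / 0.5393
       = 0.28390245 / 0.5393
       = 0.5264

The evidence strengthens our belief in H.
Prior: 0.3551 → Posterior: 0.5264


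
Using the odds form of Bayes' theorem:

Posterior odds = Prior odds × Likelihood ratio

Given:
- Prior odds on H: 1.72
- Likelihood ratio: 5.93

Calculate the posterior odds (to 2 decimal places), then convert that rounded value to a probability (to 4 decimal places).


Step 1: Calculate posterior odds
Posterior odds = Prior odds × LR
               = 1.72 × 5.93
               = 10.20

Step 2: Convert to probability
P(H|E) = Posterior odds / (1 + Posterior odds)
       = 10.20 / (1 + 10.20)
       = 10.20 / 11.20
       = 0.9107

The evidence increased P(H) from 0.6324 to 0.9107.


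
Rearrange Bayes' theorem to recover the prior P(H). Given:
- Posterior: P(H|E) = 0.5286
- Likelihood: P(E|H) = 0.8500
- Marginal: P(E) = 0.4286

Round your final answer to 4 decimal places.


From Bayes' theorem: P(H|E) = P(E|H) × P(H) / P(E)

Rearranging for P(H):
P(H) = P(H|E) × P(E) / P(E|H)
     = 0.5286 × 0.4286 / 0.8500
     = 0.22655796 / 0.8500
     = 0.2665


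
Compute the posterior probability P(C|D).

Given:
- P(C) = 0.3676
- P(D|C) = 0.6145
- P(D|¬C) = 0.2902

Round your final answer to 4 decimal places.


Bayes' theorem: P(C|D) = P(D|C) × P(C) / P(D)

Step 1: Calculate P(D) using law of total probability
P(D) = P(D|C)P(C) + P(D|¬C)P(¬C)
     = 0.6145 × 0.3676 + 0.2902 × 0.6324
     = 0.22589020 + 0.18352248
     = 0.40941268

Step 2: Apply Bayes' theorem
P(C|D) = P(D|C) × P(C) / P(D)
       = 0.22589020 / 0.40941268
       = 0.5517


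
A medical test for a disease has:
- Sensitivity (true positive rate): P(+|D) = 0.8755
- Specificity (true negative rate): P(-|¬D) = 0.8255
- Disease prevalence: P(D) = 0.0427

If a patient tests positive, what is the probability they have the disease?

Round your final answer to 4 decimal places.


Let D = has disease, + = positive test

Given:
- P(D) = 0.0427 (prevalence)
- P(+|D) = 0.8755 (sensitivity)
- P(-|¬D) = 0.8255 (specificity)
- P(+|¬D) = 0.1745 (false positive rate = 1 - specificity)

Step 1: Find P(+)
P(+) = P(+|D)P(D) + P(+|¬D)P(¬D)
     = 0.8755 × 0.0427 + 0.1745 × 0.9573
     = 0.03738385 + 0.16704885
     = 0.20443270

Step 2: Apply Bayes' theorem for P(D|+)
P(D|+) = P(+|D)P(D) / P(+)
       = 0.03738385 / 0.20443270
       = 0.1829


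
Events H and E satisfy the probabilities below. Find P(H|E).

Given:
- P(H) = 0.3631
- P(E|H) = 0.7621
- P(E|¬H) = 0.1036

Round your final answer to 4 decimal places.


Bayes' theorem: P(H|E) = P(E|H) × P(H) / P(E)

Step 1: Calculate P(E) using law of total probability
P(E) = P(E|H)P(H) + P(E|¬H)P(¬H)
     = 0.7621 × 0.3631 + 0.1036 × 0.6369
     = 0.27671851 + 0.06598284
     = 0.34270135

Step 2: Apply Bayes' theorem
P(H|E) = P(E|H) × P(H) / P(E)
       = 0.27671851 / 0.34270135
       = 0.8075


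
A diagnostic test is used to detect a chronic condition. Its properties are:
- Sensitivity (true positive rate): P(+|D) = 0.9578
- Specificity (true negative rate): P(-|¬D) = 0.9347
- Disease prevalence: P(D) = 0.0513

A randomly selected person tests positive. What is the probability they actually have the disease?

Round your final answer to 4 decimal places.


Let D = has disease, + = positive test

Given:
- P(D) = 0.0513 (prevalence)
- P(+|D) = 0.9578 (sensitivity)
- P(-|¬D) = 0.9347 (specificity)
- P(+|¬D) = 0.0653 (false positive rate = 1 - specificity)

Step 1: Find P(+)
P(+) = P(+|D)P(D) + P(+|¬D)P(¬D)
     = 0.9578 × 0.0513 + 0.0653 × 0.9487
     = 0.04913514 + 0.06195011
     = 0.11108525

Step 2: Apply Bayes' theorem for P(D|+)
P(D|+) = P(+|D)P(D) / P(+)
       = 0.04913514 / 0.11108525
       = 0.4423


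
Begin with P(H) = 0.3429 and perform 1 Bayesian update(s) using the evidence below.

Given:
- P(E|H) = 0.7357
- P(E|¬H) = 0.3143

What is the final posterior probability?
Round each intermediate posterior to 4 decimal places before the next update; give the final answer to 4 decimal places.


Sequential Bayesian updating:

Initial prior: P(H) = 0.3429

Update 1:
  P(E) = 0.7357 × 0.3429 + 0.3143 × 0.6571 = 0.25227153 + 0.20652653 = 0.45879806
  P(H|E) = 0.25227153 / 0.45879806 = 0.5499

Final posterior: 0.5499
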